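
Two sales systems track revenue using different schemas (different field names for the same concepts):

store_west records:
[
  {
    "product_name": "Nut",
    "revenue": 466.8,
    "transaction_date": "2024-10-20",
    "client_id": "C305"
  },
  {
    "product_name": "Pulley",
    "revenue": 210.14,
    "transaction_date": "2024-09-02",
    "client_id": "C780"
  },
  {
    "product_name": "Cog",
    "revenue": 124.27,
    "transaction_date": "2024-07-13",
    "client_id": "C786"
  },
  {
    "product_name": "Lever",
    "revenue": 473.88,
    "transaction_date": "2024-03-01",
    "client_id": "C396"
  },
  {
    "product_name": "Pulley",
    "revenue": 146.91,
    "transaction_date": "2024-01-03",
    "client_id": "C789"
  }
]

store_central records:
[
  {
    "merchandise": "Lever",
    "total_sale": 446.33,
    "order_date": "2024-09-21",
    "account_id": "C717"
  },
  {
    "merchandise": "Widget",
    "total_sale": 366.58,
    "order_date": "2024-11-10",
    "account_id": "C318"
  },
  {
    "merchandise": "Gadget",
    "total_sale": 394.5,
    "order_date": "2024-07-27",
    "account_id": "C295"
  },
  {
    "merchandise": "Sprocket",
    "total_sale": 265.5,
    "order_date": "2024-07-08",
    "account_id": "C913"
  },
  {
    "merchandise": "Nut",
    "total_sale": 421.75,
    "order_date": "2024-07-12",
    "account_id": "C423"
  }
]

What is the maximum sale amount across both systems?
473.88

Reconcile: "revenue" (store_west) = "total_sale" (store_central) = sale amount

Maximum in store_west: 473.88
Maximum in store_central: 446.33

Overall maximum: max(473.88, 446.33) = 473.88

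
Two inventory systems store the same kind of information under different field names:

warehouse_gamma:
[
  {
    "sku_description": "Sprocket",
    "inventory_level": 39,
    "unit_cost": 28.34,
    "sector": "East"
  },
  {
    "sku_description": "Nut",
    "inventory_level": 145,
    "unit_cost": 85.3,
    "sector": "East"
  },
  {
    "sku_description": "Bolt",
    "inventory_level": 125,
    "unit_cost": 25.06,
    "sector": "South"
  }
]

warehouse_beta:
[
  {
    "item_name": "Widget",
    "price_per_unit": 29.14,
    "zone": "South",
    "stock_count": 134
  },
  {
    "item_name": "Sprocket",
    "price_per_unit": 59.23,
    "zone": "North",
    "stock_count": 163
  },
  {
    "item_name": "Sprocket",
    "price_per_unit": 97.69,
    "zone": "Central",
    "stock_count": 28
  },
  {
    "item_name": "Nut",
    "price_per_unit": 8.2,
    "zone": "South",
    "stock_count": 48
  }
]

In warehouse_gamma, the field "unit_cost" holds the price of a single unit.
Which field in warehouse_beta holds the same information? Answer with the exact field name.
price_per_unit

In warehouse_gamma, "unit_cost" holds the price of a single unit.
The fields in warehouse_beta are: "item_name", "price_per_unit", "zone", "stock_count".
"price_per_unit" is the match: the name refers to the same concept and its values are decimal currency amounts (e.g. 29.14, 59.23).
The other fields ("item_name", "zone", "stock_count") hold different kinds of data.

So "unit_cost" in warehouse_gamma corresponds to "price_per_unit" in warehouse_beta.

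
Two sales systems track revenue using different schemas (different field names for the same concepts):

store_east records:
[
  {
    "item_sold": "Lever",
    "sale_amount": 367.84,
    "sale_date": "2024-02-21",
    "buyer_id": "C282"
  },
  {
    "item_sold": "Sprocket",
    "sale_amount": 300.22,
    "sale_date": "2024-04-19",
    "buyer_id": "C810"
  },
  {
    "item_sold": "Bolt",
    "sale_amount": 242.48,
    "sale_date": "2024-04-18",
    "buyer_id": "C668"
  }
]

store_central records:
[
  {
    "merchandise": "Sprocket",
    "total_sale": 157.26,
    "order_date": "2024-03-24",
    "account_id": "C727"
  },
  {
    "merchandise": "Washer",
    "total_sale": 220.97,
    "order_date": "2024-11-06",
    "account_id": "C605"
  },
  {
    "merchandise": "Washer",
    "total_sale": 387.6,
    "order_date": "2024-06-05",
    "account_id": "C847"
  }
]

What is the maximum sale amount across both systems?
387.6

Reconcile: "sale_amount" (store_east) = "total_sale" (store_central) = sale amount

Maximum in store_east: 367.84
Maximum in store_central: 387.6

Overall maximum: max(367.84, 387.6) = 387.6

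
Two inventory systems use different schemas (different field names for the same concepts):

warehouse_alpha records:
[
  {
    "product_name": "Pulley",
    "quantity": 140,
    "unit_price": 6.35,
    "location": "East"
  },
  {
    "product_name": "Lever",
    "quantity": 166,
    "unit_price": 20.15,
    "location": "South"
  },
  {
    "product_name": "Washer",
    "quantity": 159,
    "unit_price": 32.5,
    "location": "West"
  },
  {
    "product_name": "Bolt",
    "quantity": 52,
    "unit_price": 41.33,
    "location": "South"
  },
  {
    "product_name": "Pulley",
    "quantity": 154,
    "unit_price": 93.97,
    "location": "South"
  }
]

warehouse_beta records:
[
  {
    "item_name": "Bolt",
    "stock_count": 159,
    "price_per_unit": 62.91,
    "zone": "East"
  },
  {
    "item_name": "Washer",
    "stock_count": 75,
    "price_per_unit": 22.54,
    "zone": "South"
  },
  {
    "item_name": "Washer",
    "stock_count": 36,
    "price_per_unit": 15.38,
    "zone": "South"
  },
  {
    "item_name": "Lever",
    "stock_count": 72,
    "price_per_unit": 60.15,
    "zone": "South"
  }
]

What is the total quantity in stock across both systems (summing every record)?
1013

To reconcile these schemas, identify the field holding the quantity in stock in each system:
1. In warehouse_alpha it is "quantity"
2. In warehouse_beta it is "stock_count"

From warehouse_alpha: 140 + 166 + 159 + 52 + 154 = 671
From warehouse_beta: 159 + 75 + 36 + 72 = 342

Total: 671 + 342 = 1013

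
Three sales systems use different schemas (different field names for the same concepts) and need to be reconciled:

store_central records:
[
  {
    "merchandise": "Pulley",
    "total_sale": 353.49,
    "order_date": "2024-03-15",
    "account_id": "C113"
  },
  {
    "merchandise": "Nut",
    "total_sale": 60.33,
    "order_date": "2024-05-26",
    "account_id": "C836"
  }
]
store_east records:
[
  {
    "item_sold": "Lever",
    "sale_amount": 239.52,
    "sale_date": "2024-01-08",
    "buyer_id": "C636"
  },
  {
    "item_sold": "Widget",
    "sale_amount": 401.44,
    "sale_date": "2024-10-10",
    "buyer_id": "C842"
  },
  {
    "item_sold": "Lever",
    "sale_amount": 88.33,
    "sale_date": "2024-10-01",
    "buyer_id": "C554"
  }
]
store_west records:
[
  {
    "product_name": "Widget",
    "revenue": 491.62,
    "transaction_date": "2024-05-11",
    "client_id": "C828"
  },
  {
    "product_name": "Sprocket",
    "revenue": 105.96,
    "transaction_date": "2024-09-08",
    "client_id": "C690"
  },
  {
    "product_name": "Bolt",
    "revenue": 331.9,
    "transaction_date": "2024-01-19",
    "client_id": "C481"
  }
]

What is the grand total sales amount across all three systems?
2072.59

Schema reconciliation - all amount fields map to sale amount:

store_central (total_sale): 413.82
store_east (sale_amount): 729.29
store_west (revenue): 929.48

Grand total: 2072.59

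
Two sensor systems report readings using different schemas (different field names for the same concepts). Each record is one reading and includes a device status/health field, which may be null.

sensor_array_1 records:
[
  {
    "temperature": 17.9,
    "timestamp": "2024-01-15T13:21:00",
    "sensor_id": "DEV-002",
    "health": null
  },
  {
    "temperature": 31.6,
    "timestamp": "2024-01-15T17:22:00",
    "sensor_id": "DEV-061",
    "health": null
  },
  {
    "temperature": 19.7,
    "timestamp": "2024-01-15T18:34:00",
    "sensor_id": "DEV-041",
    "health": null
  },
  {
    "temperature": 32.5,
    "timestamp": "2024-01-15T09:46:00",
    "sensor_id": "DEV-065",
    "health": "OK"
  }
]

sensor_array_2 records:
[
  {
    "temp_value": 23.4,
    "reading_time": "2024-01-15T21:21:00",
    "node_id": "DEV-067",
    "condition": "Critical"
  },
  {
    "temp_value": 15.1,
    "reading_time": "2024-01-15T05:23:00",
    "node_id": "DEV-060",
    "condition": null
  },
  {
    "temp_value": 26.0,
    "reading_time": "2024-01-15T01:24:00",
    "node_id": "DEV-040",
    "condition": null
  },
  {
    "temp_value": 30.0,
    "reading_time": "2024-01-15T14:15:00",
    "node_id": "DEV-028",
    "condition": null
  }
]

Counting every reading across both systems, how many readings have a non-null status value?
2

Schema mapping: "health" (sensor_array_1) = "condition" (sensor_array_2) = status

Non-null in sensor_array_1: 1
Non-null in sensor_array_2: 1

Total non-null: 1 + 1 = 2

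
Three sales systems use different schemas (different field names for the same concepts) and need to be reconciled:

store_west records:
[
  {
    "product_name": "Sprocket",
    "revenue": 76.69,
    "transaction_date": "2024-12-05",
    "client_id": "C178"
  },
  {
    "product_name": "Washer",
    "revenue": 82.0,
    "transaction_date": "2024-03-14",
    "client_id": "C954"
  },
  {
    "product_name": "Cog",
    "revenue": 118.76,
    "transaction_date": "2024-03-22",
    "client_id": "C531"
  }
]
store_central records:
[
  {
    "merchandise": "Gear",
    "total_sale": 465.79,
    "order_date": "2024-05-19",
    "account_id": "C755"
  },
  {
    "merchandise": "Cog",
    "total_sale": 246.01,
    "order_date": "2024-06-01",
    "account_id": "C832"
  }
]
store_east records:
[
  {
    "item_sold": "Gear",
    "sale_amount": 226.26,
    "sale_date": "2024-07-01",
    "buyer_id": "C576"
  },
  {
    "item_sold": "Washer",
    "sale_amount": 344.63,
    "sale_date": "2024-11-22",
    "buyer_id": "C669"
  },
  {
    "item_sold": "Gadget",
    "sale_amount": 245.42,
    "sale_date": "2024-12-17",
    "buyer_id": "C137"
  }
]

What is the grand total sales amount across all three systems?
1805.56

Schema reconciliation - all amount fields map to sale amount:

store_west (revenue): 277.45
store_central (total_sale): 711.8
store_east (sale_amount): 816.31

Grand total: 1805.56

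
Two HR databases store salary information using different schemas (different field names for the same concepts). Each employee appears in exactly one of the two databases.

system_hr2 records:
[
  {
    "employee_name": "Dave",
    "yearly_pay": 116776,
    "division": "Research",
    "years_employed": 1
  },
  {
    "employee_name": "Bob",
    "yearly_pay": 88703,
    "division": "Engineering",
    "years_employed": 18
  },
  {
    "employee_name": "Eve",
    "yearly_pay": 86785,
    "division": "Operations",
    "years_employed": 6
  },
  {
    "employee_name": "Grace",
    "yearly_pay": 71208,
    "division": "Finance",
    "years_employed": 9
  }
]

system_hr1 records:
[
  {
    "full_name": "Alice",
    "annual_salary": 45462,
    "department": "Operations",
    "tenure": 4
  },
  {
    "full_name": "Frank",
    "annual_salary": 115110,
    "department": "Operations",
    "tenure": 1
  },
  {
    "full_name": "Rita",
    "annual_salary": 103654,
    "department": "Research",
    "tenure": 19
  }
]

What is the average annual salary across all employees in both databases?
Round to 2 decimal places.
89671.14

Schema mapping: "yearly_pay" (system_hr2) = "annual_salary" (system_hr1) = annual salary

All salaries: [116776, 88703, 86785, 71208, 45462, 115110, 103654]
Sum: 627698
Count: 7
Average: 627698 / 7 = 89671.14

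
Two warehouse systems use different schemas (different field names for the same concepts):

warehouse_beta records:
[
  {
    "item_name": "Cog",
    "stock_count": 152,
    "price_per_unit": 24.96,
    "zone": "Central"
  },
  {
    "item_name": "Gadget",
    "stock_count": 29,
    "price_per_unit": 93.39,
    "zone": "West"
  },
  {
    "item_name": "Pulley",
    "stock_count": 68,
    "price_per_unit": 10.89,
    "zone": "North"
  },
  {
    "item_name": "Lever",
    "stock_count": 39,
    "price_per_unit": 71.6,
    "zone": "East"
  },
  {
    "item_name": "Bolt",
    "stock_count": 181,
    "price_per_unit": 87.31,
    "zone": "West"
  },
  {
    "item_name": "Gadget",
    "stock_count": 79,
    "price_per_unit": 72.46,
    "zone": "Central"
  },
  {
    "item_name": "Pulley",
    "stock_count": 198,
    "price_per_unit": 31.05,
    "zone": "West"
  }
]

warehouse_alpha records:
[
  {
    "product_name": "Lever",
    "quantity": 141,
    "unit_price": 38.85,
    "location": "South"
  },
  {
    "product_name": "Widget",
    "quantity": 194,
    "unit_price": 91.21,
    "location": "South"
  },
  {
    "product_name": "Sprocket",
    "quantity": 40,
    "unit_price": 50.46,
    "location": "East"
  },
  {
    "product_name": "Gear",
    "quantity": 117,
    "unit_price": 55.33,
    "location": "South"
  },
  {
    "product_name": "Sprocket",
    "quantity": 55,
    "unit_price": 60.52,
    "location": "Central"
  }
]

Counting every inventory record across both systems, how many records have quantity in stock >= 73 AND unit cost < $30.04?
1

Schema mappings:
- "stock_count" (warehouse_beta) = "quantity" (warehouse_alpha) = quantity
- "price_per_unit" (warehouse_beta) = "unit_price" (warehouse_alpha) = unit cost

Records meeting both conditions in warehouse_beta: 1
Records meeting both conditions in warehouse_alpha: 0

Total: 1 + 0 = 1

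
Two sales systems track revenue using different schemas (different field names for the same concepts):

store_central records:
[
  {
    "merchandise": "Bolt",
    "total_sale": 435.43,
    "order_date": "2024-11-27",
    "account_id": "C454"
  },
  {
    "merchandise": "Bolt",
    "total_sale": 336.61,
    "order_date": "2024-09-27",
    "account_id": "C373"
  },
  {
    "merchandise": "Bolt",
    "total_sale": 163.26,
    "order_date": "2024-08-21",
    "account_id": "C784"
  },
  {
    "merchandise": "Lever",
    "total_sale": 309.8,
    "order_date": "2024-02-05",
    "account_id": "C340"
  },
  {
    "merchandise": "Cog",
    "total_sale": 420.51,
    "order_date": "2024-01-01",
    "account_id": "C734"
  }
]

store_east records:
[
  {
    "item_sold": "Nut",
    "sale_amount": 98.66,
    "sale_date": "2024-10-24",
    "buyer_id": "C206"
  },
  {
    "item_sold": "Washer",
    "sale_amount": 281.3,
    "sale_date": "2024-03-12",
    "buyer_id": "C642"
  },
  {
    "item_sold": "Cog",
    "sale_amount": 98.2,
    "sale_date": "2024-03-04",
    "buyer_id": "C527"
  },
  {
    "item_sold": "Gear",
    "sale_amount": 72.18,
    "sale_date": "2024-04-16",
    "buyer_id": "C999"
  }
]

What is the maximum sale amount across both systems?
435.43

Reconcile: "total_sale" (store_central) = "sale_amount" (store_east) = sale amount

Maximum in store_central: 435.43
Maximum in store_east: 281.3

Overall maximum: max(435.43, 281.3) = 435.43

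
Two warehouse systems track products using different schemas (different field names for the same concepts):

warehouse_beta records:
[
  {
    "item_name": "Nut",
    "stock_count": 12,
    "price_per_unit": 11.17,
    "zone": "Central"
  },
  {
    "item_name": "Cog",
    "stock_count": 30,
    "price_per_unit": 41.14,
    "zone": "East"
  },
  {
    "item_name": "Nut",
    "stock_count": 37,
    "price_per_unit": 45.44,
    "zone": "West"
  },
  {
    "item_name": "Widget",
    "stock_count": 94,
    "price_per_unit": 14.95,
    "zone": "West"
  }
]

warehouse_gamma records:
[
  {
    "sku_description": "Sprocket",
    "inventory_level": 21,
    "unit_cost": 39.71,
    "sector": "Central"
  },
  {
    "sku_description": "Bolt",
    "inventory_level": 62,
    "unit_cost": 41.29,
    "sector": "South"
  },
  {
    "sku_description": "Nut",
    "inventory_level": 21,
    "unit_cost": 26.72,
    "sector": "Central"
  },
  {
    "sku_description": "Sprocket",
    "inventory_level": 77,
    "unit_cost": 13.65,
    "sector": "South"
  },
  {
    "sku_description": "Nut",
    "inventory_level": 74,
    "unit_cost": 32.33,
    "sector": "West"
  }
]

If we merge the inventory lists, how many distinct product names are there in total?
5

Schema mapping: "item_name" (warehouse_beta) = "sku_description" (warehouse_gamma) = product name

Products in warehouse_beta: ['Cog', 'Nut', 'Widget']
Products in warehouse_gamma: ['Bolt', 'Nut', 'Sprocket']

Union (unique products): ['Bolt', 'Cog', 'Nut', 'Sprocket', 'Widget']
Count: 5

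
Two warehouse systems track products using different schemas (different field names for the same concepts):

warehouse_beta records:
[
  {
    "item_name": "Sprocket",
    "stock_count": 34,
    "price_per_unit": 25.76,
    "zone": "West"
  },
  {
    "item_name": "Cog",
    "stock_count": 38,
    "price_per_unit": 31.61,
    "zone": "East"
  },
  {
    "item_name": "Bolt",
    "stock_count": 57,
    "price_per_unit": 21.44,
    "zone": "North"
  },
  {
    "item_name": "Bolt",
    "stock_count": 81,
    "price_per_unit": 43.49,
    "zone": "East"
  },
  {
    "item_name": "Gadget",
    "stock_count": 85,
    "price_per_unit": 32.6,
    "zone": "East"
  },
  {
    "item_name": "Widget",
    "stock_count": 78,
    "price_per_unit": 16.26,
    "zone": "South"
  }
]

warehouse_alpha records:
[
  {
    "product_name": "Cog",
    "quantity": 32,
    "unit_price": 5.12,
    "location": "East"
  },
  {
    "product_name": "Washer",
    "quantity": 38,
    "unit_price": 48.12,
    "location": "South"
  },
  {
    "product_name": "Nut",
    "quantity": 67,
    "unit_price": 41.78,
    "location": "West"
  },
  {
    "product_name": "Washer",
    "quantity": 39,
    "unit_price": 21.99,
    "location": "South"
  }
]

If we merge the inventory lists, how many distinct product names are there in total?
7

Schema mapping: "item_name" (warehouse_beta) = "product_name" (warehouse_alpha) = product name

Products in warehouse_beta: ['Bolt', 'Cog', 'Gadget', 'Sprocket', 'Widget']
Products in warehouse_alpha: ['Cog', 'Nut', 'Washer']

Union (unique products): ['Bolt', 'Cog', 'Gadget', 'Nut', 'Sprocket', 'Washer', 'Widget']
Count: 7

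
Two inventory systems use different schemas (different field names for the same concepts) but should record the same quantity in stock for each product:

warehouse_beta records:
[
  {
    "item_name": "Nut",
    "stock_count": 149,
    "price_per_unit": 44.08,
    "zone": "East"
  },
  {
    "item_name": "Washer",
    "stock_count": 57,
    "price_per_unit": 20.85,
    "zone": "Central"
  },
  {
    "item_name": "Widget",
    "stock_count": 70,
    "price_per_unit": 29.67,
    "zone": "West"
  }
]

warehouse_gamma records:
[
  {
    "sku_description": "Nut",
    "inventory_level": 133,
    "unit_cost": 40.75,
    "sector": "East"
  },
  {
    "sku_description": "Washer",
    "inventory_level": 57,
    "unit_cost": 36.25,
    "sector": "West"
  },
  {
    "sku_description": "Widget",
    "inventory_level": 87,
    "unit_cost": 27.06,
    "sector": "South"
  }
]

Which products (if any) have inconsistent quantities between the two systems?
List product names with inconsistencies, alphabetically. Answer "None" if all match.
Nut, Widget

Schema mappings:
- "item_name" (warehouse_beta) = "sku_description" (warehouse_gamma) = product name
- "stock_count" (warehouse_beta) = "inventory_level" (warehouse_gamma) = quantity

Comparison:
  Nut: 149 vs 133 - MISMATCH
  Washer: 57 vs 57 - MATCH
  Widget: 70 vs 87 - MISMATCH

Products with inconsistencies: Nut, Widget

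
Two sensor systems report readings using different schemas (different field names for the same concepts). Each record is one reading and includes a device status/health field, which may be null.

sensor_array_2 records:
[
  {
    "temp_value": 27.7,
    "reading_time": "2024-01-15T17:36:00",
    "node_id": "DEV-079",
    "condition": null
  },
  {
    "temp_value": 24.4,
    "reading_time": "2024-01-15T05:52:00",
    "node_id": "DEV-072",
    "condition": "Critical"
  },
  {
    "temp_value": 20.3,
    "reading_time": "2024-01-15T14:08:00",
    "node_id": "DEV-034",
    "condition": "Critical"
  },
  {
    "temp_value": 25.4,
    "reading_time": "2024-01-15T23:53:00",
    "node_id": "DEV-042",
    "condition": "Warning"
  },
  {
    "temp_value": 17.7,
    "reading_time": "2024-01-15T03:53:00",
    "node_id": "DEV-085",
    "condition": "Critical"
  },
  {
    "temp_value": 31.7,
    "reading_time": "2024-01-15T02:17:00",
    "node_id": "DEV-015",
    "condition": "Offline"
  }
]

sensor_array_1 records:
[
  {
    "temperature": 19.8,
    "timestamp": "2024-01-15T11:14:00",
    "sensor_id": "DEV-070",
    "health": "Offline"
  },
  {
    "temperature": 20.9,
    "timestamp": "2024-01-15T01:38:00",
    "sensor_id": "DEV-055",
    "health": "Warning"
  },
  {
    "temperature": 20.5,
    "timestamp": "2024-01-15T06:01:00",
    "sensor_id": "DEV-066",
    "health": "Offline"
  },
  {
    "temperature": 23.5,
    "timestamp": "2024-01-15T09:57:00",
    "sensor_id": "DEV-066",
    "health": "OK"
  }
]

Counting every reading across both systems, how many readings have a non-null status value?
9

Schema mapping: "condition" (sensor_array_2) = "health" (sensor_array_1) = status

Non-null in sensor_array_2: 5
Non-null in sensor_array_1: 4

Total non-null: 5 + 4 = 9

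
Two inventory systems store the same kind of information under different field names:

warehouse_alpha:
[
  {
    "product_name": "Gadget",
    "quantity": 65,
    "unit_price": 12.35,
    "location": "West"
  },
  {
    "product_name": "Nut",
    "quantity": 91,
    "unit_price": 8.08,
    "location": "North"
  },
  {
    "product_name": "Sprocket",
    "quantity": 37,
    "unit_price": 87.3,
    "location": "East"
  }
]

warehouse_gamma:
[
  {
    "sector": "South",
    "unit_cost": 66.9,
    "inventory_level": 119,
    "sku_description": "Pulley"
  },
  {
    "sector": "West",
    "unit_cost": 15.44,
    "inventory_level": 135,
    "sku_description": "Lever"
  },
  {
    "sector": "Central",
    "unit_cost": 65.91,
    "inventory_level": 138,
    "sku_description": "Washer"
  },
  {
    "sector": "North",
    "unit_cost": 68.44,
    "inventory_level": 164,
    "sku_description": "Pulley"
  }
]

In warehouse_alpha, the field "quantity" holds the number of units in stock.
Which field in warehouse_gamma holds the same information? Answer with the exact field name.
inventory_level

In warehouse_alpha, "quantity" holds the number of units in stock.
The fields in warehouse_gamma are: "sector", "unit_cost", "inventory_level", "sku_description".
"inventory_level" is the match: the name refers to the same concept and its values are whole-number counts (e.g. 119, 135).
The other fields ("sector", "unit_cost", "sku_description") hold different kinds of data.

So "quantity" in warehouse_alpha corresponds to "inventory_level" in warehouse_gamma.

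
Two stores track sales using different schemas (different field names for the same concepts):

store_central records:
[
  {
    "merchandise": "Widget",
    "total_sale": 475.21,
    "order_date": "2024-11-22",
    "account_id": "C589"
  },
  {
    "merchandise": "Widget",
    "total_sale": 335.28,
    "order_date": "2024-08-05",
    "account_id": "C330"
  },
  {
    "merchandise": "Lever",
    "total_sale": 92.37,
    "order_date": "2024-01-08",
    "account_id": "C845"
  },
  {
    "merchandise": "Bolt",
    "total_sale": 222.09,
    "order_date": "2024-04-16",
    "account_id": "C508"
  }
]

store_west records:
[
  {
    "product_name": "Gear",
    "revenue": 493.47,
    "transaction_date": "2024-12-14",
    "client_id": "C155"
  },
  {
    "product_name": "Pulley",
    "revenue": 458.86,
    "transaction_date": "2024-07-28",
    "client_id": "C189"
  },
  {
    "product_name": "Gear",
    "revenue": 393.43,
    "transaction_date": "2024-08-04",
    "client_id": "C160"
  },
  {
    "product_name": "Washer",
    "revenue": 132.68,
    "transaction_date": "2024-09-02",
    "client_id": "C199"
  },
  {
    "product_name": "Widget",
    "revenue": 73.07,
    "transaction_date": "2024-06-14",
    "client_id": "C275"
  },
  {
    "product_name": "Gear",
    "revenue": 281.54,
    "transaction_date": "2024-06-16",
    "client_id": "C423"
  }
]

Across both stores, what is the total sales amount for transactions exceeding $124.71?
2792.56

Schema mapping: "total_sale" (store_central) = "revenue" (store_west) = sale amount

Sum of sales > $124.71 in store_central: 1032.58
Sum of sales > $124.71 in store_west: 1759.98

Total: 1032.58 + 1759.98 = 2792.56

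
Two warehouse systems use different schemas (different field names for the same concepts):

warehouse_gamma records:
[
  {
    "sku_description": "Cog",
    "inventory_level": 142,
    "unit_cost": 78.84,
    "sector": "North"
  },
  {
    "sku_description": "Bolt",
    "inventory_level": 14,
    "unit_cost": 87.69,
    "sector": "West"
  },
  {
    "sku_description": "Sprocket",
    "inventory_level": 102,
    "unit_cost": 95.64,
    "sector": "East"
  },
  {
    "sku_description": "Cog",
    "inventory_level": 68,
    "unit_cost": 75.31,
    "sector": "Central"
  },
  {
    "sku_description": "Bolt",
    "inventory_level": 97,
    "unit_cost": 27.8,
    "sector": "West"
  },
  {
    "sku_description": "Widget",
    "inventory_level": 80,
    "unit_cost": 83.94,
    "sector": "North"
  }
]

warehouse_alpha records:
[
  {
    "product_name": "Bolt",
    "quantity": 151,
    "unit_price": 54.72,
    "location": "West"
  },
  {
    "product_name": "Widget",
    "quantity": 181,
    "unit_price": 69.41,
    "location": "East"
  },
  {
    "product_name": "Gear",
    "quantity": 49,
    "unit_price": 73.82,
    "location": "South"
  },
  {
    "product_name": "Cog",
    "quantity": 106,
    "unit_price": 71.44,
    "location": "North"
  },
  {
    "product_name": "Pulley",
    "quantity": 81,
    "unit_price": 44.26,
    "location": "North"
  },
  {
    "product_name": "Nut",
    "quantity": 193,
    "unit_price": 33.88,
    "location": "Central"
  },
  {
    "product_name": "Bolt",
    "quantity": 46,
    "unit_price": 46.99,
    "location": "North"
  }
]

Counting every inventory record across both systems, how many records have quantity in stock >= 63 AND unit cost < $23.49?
0

Schema mappings:
- "inventory_level" (warehouse_gamma) = "quantity" (warehouse_alpha) = quantity
- "unit_cost" (warehouse_gamma) = "unit_price" (warehouse_alpha) = unit cost

Records meeting both conditions in warehouse_gamma: 0
Records meeting both conditions in warehouse_alpha: 0

Total: 0 + 0 = 0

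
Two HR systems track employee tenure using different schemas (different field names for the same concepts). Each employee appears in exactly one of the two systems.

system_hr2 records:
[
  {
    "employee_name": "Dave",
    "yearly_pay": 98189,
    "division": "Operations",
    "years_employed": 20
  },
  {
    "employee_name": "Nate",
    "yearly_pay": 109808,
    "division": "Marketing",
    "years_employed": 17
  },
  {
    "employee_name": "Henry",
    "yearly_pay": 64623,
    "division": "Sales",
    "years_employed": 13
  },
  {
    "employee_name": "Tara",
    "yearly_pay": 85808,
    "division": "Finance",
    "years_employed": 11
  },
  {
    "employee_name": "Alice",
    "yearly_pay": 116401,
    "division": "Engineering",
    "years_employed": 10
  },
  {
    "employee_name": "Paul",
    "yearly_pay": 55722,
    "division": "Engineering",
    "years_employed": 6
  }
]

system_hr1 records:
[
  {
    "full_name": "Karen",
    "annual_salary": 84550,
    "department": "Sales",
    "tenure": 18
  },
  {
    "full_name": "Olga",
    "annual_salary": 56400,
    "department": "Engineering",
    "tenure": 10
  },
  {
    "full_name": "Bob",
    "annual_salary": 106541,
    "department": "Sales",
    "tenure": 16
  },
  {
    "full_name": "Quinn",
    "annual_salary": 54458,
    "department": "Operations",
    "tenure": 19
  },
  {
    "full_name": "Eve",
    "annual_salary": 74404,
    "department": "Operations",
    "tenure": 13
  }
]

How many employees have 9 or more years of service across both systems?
10

Reconcile schemas: "years_employed" (system_hr2) = "tenure" (system_hr1) = years of service

From system_hr2: 5 employees with >= 9 years
From system_hr1: 5 employees with >= 9 years

Total: 5 + 5 = 10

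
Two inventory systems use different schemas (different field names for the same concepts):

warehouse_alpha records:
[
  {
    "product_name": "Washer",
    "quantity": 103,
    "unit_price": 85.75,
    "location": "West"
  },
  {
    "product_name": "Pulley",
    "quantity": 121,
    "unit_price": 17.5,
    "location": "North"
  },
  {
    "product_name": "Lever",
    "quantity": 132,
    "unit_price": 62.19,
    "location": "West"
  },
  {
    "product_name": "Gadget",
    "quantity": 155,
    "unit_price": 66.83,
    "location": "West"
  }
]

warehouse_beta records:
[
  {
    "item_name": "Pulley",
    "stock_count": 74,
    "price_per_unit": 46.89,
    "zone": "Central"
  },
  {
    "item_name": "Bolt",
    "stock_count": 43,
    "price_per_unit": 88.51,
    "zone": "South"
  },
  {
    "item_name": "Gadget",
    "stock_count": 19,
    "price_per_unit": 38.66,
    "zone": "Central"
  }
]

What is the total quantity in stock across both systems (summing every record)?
647

To reconcile these schemas, identify the field holding the quantity in stock in each system:
1. In warehouse_alpha it is "quantity"
2. In warehouse_beta it is "stock_count"

From warehouse_alpha: 103 + 121 + 132 + 155 = 511
From warehouse_beta: 74 + 43 + 19 = 136

Total: 511 + 136 = 647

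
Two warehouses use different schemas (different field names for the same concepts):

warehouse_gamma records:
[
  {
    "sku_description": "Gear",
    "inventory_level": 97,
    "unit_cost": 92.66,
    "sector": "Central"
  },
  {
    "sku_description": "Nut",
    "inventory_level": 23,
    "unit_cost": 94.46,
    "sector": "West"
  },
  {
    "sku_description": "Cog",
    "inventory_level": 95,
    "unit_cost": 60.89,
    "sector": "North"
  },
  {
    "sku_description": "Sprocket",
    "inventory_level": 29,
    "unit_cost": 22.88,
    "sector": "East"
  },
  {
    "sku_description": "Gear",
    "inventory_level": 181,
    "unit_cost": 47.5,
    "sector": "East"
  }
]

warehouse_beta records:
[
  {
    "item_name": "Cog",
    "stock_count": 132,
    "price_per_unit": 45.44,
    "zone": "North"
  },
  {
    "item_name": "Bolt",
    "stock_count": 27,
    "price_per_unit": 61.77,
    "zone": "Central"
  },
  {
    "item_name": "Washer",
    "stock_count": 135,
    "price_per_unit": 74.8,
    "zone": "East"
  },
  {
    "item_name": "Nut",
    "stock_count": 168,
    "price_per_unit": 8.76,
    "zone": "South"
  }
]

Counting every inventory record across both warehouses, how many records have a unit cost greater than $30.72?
7

Schema mapping: "unit_cost" (warehouse_gamma) = "price_per_unit" (warehouse_beta) = unit cost

Records > $30.72 in warehouse_gamma: 4
Records > $30.72 in warehouse_beta: 3

Total count: 4 + 3 = 7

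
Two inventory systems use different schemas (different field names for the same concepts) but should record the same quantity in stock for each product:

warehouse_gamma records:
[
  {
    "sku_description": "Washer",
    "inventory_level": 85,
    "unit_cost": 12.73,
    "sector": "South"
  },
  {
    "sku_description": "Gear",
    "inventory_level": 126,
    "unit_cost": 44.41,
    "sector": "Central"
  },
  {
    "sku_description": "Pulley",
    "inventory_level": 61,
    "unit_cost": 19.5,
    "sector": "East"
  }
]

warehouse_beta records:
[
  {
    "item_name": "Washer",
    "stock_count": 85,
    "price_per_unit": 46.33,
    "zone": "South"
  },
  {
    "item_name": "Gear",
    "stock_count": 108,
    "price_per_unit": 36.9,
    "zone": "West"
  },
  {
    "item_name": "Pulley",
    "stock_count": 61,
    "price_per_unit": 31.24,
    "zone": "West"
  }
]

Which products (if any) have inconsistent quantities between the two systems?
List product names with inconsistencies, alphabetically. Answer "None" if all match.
Gear

Schema mappings:
- "sku_description" (warehouse_gamma) = "item_name" (warehouse_beta) = product name
- "inventory_level" (warehouse_gamma) = "stock_count" (warehouse_beta) = quantity

Comparison:
  Washer: 85 vs 85 - MATCH
  Gear: 126 vs 108 - MISMATCH
  Pulley: 61 vs 61 - MATCH

Products with inconsistencies: Gear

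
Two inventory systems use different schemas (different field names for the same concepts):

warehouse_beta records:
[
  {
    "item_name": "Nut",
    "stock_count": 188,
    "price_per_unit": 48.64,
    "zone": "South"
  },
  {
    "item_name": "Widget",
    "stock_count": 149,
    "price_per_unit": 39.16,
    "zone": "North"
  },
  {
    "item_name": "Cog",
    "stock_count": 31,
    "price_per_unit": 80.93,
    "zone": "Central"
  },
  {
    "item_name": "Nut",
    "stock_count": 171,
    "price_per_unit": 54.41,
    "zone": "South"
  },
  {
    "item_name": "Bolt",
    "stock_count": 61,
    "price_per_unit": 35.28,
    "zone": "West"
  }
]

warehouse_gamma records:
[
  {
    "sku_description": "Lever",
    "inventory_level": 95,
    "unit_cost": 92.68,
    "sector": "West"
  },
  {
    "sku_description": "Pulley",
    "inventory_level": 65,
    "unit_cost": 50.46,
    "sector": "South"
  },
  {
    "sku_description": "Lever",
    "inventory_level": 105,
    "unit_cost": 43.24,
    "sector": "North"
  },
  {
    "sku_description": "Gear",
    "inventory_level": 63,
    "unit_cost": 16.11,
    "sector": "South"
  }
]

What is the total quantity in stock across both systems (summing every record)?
928

To reconcile these schemas, identify the field holding the quantity in stock in each system:
1. In warehouse_beta it is "stock_count"
2. In warehouse_gamma it is "inventory_level"

From warehouse_beta: 188 + 149 + 31 + 171 + 61 = 600
From warehouse_gamma: 95 + 65 + 105 + 63 = 328

Total: 600 + 328 = 928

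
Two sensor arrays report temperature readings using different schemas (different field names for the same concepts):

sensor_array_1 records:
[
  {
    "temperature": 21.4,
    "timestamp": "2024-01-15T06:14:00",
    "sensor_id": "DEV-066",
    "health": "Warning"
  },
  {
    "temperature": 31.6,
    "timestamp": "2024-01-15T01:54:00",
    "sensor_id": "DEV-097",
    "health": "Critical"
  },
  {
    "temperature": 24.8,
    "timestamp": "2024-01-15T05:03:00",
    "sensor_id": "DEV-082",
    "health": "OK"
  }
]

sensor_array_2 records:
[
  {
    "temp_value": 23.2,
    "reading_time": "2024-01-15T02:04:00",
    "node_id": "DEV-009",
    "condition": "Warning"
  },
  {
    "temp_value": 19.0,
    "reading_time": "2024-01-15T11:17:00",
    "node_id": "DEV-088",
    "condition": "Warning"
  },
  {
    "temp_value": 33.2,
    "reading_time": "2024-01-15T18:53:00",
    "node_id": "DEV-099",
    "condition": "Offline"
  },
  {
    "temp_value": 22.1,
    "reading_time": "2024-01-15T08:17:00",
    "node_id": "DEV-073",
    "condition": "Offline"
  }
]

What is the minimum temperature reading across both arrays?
19.0

Schema mapping: "temperature" (sensor_array_1) = "temp_value" (sensor_array_2) = temperature reading

Minimum in sensor_array_1: 21.4
Minimum in sensor_array_2: 19.0

Overall minimum: min(21.4, 19.0) = 19.0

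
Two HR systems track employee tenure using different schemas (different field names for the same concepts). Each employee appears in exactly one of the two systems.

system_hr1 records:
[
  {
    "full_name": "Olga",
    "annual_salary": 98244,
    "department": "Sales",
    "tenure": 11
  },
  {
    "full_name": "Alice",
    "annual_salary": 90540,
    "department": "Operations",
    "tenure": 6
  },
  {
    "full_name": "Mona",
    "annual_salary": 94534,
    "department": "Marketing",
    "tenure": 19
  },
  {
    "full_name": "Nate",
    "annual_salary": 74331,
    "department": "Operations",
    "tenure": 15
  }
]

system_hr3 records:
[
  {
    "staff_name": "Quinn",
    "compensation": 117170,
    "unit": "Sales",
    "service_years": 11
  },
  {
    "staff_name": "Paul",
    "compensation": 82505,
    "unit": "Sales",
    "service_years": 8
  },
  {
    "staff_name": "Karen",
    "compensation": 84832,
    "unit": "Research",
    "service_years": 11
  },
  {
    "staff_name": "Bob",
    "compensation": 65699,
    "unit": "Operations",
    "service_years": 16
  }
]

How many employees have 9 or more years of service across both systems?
6

Reconcile schemas: "tenure" (system_hr1) = "service_years" (system_hr3) = years of service

From system_hr1: 3 employees with >= 9 years
From system_hr3: 3 employees with >= 9 years

Total: 3 + 3 = 6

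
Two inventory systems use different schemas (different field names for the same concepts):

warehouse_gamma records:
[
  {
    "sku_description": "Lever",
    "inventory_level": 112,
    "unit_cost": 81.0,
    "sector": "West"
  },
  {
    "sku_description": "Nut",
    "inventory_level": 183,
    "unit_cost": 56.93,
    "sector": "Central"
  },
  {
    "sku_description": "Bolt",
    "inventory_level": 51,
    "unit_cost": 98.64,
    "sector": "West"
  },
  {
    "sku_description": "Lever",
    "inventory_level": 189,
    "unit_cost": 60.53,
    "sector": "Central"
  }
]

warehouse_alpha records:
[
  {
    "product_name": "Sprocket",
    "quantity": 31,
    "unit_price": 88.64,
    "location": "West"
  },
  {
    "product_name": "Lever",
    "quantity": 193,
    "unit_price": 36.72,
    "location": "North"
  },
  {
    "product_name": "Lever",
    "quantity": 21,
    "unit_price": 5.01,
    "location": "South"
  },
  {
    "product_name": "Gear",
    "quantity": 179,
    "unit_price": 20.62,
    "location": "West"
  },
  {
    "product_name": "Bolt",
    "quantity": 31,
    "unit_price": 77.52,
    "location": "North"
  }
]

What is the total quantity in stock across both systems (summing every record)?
990

To reconcile these schemas, identify the field holding the quantity in stock in each system:
1. In warehouse_gamma it is "inventory_level"
2. In warehouse_alpha it is "quantity"

From warehouse_gamma: 112 + 183 + 51 + 189 = 535
From warehouse_alpha: 31 + 193 + 21 + 179 + 31 = 455

Total: 535 + 455 = 990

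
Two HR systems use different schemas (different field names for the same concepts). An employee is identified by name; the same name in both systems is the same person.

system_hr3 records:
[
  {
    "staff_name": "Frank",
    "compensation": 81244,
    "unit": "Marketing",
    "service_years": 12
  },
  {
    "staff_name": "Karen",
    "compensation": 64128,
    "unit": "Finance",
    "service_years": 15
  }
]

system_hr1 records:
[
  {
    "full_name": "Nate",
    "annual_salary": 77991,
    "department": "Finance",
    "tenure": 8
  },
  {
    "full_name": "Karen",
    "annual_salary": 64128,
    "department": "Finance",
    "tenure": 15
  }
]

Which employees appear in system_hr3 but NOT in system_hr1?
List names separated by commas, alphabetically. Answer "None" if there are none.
Frank

Schema mapping: "staff_name" (system_hr3) = "full_name" (system_hr1) = employee name

Names in system_hr3: ['Frank', 'Karen']
Names in system_hr1: ['Karen', 'Nate']

In system_hr3 but not system_hr1: ['Frank']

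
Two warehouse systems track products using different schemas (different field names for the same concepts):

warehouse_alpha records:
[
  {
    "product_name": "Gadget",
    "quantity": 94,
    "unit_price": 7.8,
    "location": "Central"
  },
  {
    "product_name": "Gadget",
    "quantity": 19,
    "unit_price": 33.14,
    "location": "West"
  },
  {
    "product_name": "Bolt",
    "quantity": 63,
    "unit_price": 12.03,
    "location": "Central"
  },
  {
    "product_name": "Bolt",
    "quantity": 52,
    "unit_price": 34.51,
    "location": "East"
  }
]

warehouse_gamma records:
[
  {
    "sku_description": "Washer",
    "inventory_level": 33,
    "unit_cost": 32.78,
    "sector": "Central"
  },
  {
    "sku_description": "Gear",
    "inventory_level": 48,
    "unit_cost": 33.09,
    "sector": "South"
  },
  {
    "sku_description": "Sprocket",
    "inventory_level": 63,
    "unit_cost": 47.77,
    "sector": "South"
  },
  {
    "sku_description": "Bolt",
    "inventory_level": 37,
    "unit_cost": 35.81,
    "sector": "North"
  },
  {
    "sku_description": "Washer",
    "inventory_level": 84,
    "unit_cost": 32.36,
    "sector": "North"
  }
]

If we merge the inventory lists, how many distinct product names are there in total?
5

Schema mapping: "product_name" (warehouse_alpha) = "sku_description" (warehouse_gamma) = product name

Products in warehouse_alpha: ['Bolt', 'Gadget']
Products in warehouse_gamma: ['Bolt', 'Gear', 'Sprocket', 'Washer']

Union (unique products): ['Bolt', 'Gadget', 'Gear', 'Sprocket', 'Washer']
Count: 5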